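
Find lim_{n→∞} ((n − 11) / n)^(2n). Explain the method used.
lim = e^(−22)

Rewrite as (1 − 11/n)^(2n). By the standard limit (1 + x/n)^n → e^x, we have (1 − 11/n)^n → e^(−11), and raising to the 2nd power gives e^(−22).
More precisely, ln[(1 − 11/n)^(2n)] = 2n · ln(1 − 11/n) = 2n · (-11/n + O(1/n^2)) = -22 + O(1/n) → -22.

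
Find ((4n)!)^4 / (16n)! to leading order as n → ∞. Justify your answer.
((4n)!)^4/(16n)! ~ ((2π·4n)^(3/2) / 2) · 4^(−4·4n)  →  0

Write N = 4n. Stirling: N! ~ sqrt(2π N)(N/e)^N and (4N)! ~ sqrt(2π·4N)·(4N/e)^(4N).
  (N!)^4/(4N)! ~ (2π N)^(4/2) (N/e)^(4N) / [sqrt(2π·4N) (4N/e)^(4N)]
     = (2π N)^(4/2) / sqrt(2π·4N) · (N/(4N))^(4N)
     = (2π N)^((4−1)/2) / 2 · 4^(−4N).
Since 4^4 > 1, the factor 4^(−4N) decays exponentially, so the ratio → 0. Substituting N = 4n gives the stated form.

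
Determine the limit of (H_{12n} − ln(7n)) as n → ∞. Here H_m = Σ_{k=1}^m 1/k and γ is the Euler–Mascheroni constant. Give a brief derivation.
lim = ln(12/7) + γ

By Euler-Maclaurin, H_m = ln m + γ + O(1/m). So
  H_{12n} − ln(7n) = ln(12n) + γ − ln(7n) + O(1/n)
                       = ln(12/7) + γ + O(1/n).
Hence the limit is ln(12/7) + γ.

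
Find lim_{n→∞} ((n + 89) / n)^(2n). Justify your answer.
lim = e^178

Rewrite as (1 + 89/n)^(2n). By the standard limit (1 + x/n)^n → e^x, we have (1 + 89/n)^n → e^89, and raising to the 2nd power gives e^178.
More precisely, ln[(1 + 89/n)^(2n)] = 2n · ln(1 + 89/n) = 2n · (89/n + O(1/n^2)) = 178 + O(1/n) → 178.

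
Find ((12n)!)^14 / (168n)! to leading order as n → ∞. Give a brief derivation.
((12n)!)^14/(168n)! ~ ((2π·12n)^(13/2) / sqrt(14)) · 14^(−14·12n)  →  0

Write N = 12n. Stirling: N! ~ sqrt(2π N)(N/e)^N and (14N)! ~ sqrt(2π·14N)·(14N/e)^(14N).
  (N!)^14/(14N)! ~ (2π N)^(14/2) (N/e)^(14N) / [sqrt(2π·14N) (14N/e)^(14N)]
     = (2π N)^(14/2) / sqrt(2π·14N) · (N/(14N))^(14N)
     = (2π N)^((14−1)/2) / sqrt(14) · 14^(−14N).
Since 14^14 > 1, the factor 14^(−14N) decays exponentially, so the ratio → 0. Substituting N = 12n gives the stated form.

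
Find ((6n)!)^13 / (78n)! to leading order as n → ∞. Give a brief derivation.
((6n)!)^13/(78n)! ~ ((2π·6n)^(12/2) / sqrt(13)) · 13^(−13·6n)  →  0

Write N = 6n. Stirling: N! ~ sqrt(2π N)(N/e)^N and (13N)! ~ sqrt(2π·13N)·(13N/e)^(13N).
  (N!)^13/(13N)! ~ (2π N)^(13/2) (N/e)^(13N) / [sqrt(2π·13N) (13N/e)^(13N)]
     = (2π N)^(13/2) / sqrt(2π·13N) · (N/(13N))^(13N)
     = (2π N)^((13−1)/2) / sqrt(13) · 13^(−13N).
Since 13^13 > 1, the factor 13^(−13N) decays exponentially, so the ratio → 0. Substituting N = 6n gives the stated form.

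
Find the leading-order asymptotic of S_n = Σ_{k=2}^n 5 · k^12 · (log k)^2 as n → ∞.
S_n ~ 5 · n^13 · (log n)^2 / 13

By integral comparison, S_n = ∫_1^n 5 · x^12 · (log x)^2 dx + O(n^12 · (log n)^2). For the integral, the leading term of ∫_1^n x^12 (log x)^2 dx is n^13/13 · (log n)^2 (by repeated integration by parts; each step lowers the log-exponent and produces a relatively O(1/log n) correction). Hence S_n ~ 5 · n^13 · (log n)^2 / 13.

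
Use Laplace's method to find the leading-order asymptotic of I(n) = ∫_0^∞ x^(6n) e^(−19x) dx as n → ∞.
I(n) ~ (sqrt(2π·6n) / 19) · (6n/(19e))^(6n)

Write the integrand as exp(6n ln x − 19x) and set f(x) = 6n ln x − 19x. Then f'(x) = 6n/x − 19 = 0 at x* = 6n/19, and f''(x*) = −6n/x*^2 = −19^2/(6n). Laplace's method (interior maximum) gives
  I(n) ~ e^(f(x*)) · sqrt(2π / |f''(x*)|)
        = exp(6n ln(6n/19) − 6n) · sqrt(2π · 6n / 19^2)
        = (6n/19)^(6n) e^(−6n) · sqrt(2π·6n) / 19
        = (sqrt(2π·6n) / 19) · (6n/(19e))^(6n).
This matches Γ(6n+1)/19^(6n+1) with Stirling applied to Γ.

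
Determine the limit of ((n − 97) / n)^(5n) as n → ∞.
lim = e^(−485)

Rewrite as (1 − 97/n)^(5n). By the standard limit (1 + x/n)^n → e^x, we have (1 − 97/n)^n → e^(−97), and raising to the 5th power gives e^(−485).
More precisely, ln[(1 − 97/n)^(5n)] = 5n · ln(1 − 97/n) = 5n · (-97/n + O(1/n^2)) = -485 + O(1/n) → -485.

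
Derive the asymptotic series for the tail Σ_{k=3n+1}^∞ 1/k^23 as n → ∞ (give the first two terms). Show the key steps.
Σ_{k>3n} 1/k^23 = 1/(22 · (3n)^22) − 1/(2 · (3n)^23) + O(1/(3n)^24)

Compare to the integral: ∫_{3n}^∞ x^(−23) dx = [−x^(−22)/22]_{3n}^∞ = 1/((23−1)·(3n)^22). The Euler-Maclaurin correction adds −f(3n)/2 = −1/(2·(3n)^23). Euler-Maclaurin then gives
  Σ_{k>3n} 1/k^23 = ∫_{3n}^∞ dx/x^23 − 1/(2·(3n)^23) + O(1/(3n)^24).
(Equivalently this is ζ(23) − Σ_{k≤3n} 1/k^23.)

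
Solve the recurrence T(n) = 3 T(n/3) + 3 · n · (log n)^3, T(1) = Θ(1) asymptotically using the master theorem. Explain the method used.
T(n) = Θ(n · (log n)^4)

Here log_3 3 = 1 and f(n) = 3 · n · (log n)^3 = Θ(n^(log_3 3) · (log n)^3). This is the extended Case 2 of the master theorem (f matches the critical exponent up to log factors), giving T(n) = Θ(n^(log_3 3) · (log n)^(3+1)) = Θ(n · (log n)^4).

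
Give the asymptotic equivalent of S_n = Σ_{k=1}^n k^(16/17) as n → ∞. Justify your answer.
S_n ~ (17/33) · n^(33/17)

Integral comparison: Σ_{k=1}^n k^(16/17) = ∫_0^n x^(16/17) dx + O(n^(16/17)). The integral is n^(1 + 16/17) / (1 + 16/17) = n^((16+17)/17) / ((16+17)/17) = (17/33) · n^(33/17).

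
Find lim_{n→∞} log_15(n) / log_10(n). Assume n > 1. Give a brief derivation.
lim = ln(10) / ln(15) = log_15(10)

Change of base: log_15(n) = ln n / ln 15 and log_10(n) = ln n / ln 10. The ratio is (ln n / ln 15) · (ln 10 / ln n) = ln 10 / ln 15, a constant independent of n. So the limit is ln 10 / ln 15 = log_15(10).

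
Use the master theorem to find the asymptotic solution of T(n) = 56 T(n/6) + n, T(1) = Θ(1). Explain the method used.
T(n) = Θ(n^(log_6 56))

Master theorem: compare f(n) = n to n^(log_6 56) where log_6 56 ≈ 2.247. Since 1 < log_6 56, we have f(n) = O(n^(log_6 56 − ε)) for some ε > 0 — Case 1. Hence T(n) = Θ(n^(log_6 56)).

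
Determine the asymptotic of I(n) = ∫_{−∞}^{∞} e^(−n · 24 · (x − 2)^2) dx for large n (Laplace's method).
I(n) = sqrt(π/(24n))

Here φ(x) = 24 · (x − 2)^2 has its unique minimum at x* = 2 with φ(x*) = 0 and φ''(x*) = 48. Laplace's method gives
  I(n) ~ e^(−n φ(x*)) · sqrt(2π / (n · φ''(x*))) = sqrt(2π / (48n)) = sqrt(π/(24n)).
This is exact: substituting u = (x − 2)·sqrt(24n) gives I(n) = (1/sqrt(24n)) ∫_{−∞}^{∞} e^(−u^2) du = sqrt(π/(24n)).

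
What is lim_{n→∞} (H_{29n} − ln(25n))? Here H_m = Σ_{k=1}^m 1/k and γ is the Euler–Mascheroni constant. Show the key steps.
lim = ln(29/25) + γ

By Euler-Maclaurin, H_m = ln m + γ + O(1/m). So
  H_{29n} − ln(25n) = ln(29n) + γ − ln(25n) + O(1/n)
                       = ln(29/25) + γ + O(1/n).
Hence the limit is ln(29/25) + γ.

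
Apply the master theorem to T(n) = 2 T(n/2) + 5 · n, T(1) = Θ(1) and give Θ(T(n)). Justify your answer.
T(n) = Θ(n log n)

log_2 2 = 1, and f(n) = 5 · n = Θ(n^(log_2 2)). This is Case 2 of the master theorem: T(n) = Θ(f(n) · log n) = Θ(n log n).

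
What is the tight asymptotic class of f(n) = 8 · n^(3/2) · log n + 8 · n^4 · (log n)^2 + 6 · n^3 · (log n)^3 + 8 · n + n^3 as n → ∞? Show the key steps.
f(n) ∈ Θ(n^4 · (log n)^2)

Compare the terms by growth order. For large n, n^a · (log n)^b dominates n^a' · (log n)^b' iff a > a', or (a = a' and b > b'). Ranking the 5 terms shows the dominant one is 8 · n^4 · (log n)^2. Hence f(n) ∈ Θ(n^4 · (log n)^2).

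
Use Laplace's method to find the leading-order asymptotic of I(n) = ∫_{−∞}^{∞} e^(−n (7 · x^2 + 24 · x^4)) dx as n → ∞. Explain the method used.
I(n) ~ sqrt(π/(7n))

φ(x) = 7 · x^2 + 24 · x^4 has its unique global minimum at x* = 0 (since φ'(x) = 14x + 96x^3 = 0 only at x = 0 for real x with both coefficients positive, and φ → ∞ as |x| → ∞). At x* = 0, φ(0) = 0 and φ''(0) = 14. Laplace's method then gives
  I(n) ~ sqrt(2π / (n · φ''(0))) · e^(−n φ(0)) = sqrt(2π / (14n)) = sqrt(π/(7n)).
The 24 · x^4 term contributes only at subleading order (an O(1/n) relative correction).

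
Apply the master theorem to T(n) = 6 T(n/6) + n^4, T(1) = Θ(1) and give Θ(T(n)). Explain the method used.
T(n) = Θ(n^4)

log_6 6 ≈ 1.000. f(n) = n^4 dominates n^(log_6 6) since 4 > 1.000, and the regularity condition a·f(n/b) = 6·(n/6)^4 = (6/1296)·n^4 ≤ c·f(n) holds with c = 6/1296 ≈ 0.00463 < 1. So this is Case 3: T(n) = Θ(f(n)) = Θ(n^4).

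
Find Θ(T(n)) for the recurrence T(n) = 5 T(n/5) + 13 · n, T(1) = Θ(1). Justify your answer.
T(n) = Θ(n log n)

log_5 5 = 1, and f(n) = 13 · n = Θ(n^(log_5 5)). This is Case 2 of the master theorem: T(n) = Θ(f(n) · log n) = Θ(n log n).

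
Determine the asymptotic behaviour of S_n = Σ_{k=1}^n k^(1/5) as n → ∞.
S_n ~ (5/6) · n^(6/5)

Integral comparison: Σ_{k=1}^n k^(1/5) = ∫_0^n x^(1/5) dx + O(n^(1/5)). The integral is n^(1 + 1/5) / (1 + 1/5) = n^((1+5)/5) / ((1+5)/5) = (5/6) · n^(6/5).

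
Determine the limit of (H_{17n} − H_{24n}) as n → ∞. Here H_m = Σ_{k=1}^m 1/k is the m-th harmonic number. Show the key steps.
lim = ln(17/24)

Euler-Maclaurin gives H_m = ln m + γ + 1/(2m) + O(1/m^2). The γ and O(1/m) terms cancel in the difference:
  H_{17n} − H_{24n} = ln(17n) − ln(24n) + O(1/n) = ln(17/24) + O(1/n).
Hence the limit is ln(17/24).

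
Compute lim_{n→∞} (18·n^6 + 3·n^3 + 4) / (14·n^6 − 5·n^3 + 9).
lim = 18/14 = 9/7

For large n the leading n^6 terms dominate both numerator and denominator. Dividing top and bottom by n^6, every other term tends to 0, leaving 18/14 = 9/7.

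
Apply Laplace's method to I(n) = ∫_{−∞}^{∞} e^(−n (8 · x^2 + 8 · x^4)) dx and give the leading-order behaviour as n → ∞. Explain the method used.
I(n) ~ sqrt(π/(8n))

φ(x) = 8 · x^2 + 8 · x^4 has its unique global minimum at x* = 0 (since φ'(x) = 16x + 32x^3 = 0 only at x = 0 for real x with both coefficients positive, and φ → ∞ as |x| → ∞). At x* = 0, φ(0) = 0 and φ''(0) = 16. Laplace's method then gives
  I(n) ~ sqrt(2π / (n · φ''(0))) · e^(−n φ(0)) = sqrt(2π / (16n)) = sqrt(π/(8n)).
The 8 · x^4 term contributes only at subleading order (an O(1/n) relative correction).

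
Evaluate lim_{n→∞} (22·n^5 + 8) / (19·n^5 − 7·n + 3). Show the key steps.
lim = 22/19

For large n the leading n^5 terms dominate both numerator and denominator. Dividing top and bottom by n^5, every other term tends to 0, leaving 22/19.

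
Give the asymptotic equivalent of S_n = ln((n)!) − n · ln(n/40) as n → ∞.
S_n ~ n · (ln 40 − 1) + O(ln n)

Stirling: ln((n)!) = n ln(n) − n + O(ln n).
  S_n = n ln(n) − n − n ln(n/40) + O(ln n)
      = n ln(n) − n ln n + n ln 40 − n + O(ln n)
      = n ln 40 − n + O(ln n)
      = n (ln 40 − 1) + O(ln n).
Numerically ln(40) − 1 ≈ 2.6889.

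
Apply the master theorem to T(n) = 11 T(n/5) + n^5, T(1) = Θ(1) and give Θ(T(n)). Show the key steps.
T(n) = Θ(n^5)

log_5 11 ≈ 1.490. f(n) = n^5 dominates n^(log_5 11) since 5 > 1.490, and the regularity condition a·f(n/b) = 11·(n/5)^5 = (11/3125)·n^5 ≤ c·f(n) holds with c = 11/3125 ≈ 0.00352 < 1. So this is Case 3: T(n) = Θ(f(n)) = Θ(n^5).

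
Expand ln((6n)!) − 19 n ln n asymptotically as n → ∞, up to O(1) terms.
ln((6n)!) − 19 n ln n = −13 n ln n + 6(ln 6 − 1) n + (1/2) ln(2π·6n) + O(1/n)

Stirling: ln((6n)!) = 6n ln(6n) − 6n + (1/2) ln(2π·6n) + O(1/n).
Expand 6n ln(6n) = 6n (ln n + ln 6) = 6n ln n + 6n ln 6.
Subtract 19n ln n: leading term is (6 − 19) n ln n = −13 n ln n. The next term is 6n ln 6 − 6n = 6(ln 6 − 1) n. Then the (1/2) ln(2π·6n) correction.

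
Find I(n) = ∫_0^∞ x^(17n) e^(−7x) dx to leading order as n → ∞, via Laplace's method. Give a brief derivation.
I(n) ~ (sqrt(2π·17n) / 7) · (17n/(7e))^(17n)

Write the integrand as exp(17n ln x − 7x) and set f(x) = 17n ln x − 7x. Then f'(x) = 17n/x − 7 = 0 at x* = 17n/7, and f''(x*) = −17n/x*^2 = −7^2/(17n). Laplace's method (interior maximum) gives
  I(n) ~ e^(f(x*)) · sqrt(2π / |f''(x*)|)
        = exp(17n ln(17n/7) − 17n) · sqrt(2π · 17n / 7^2)
        = (17n/7)^(17n) e^(−17n) · sqrt(2π·17n) / 7
        = (sqrt(2π·17n) / 7) · (17n/(7e))^(17n).
This matches Γ(17n+1)/7^(17n+1) with Stirling applied to Γ.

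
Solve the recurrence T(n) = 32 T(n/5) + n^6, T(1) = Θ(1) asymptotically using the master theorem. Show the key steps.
T(n) = Θ(n^6)

log_5 32 ≈ 2.153. f(n) = n^6 dominates n^(log_5 32) since 6 > 2.153, and the regularity condition a·f(n/b) = 32·(n/5)^6 = (32/15625)·n^6 ≤ c·f(n) holds with c = 32/15625 ≈ 0.00205 < 1. So this is Case 3: T(n) = Θ(f(n)) = Θ(n^6).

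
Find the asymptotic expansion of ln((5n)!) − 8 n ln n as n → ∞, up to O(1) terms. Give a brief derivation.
ln((5n)!) − 8 n ln n = −3 n ln n + 5(ln 5 − 1) n + (1/2) ln(2π·5n) + O(1/n)

Stirling: ln((5n)!) = 5n ln(5n) − 5n + (1/2) ln(2π·5n) + O(1/n).
Expand 5n ln(5n) = 5n (ln n + ln 5) = 5n ln n + 5n ln 5.
Subtract 8n ln n: leading term is (5 − 8) n ln n = −3 n ln n. The next term is 5n ln 5 − 5n = 5(ln 5 − 1) n. Then the (1/2) ln(2π·5n) correction.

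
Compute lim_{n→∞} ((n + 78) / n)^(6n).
lim = e^468

Rewrite as (1 + 78/n)^(6n). By the standard limit (1 + x/n)^n → e^x, we have (1 + 78/n)^n → e^78, and raising to the 6th power gives e^468.
More precisely, ln[(1 + 78/n)^(6n)] = 6n · ln(1 + 78/n) = 6n · (78/n + O(1/n^2)) = 468 + O(1/n) → 468.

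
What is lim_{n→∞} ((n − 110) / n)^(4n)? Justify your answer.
lim = e^(−440)

Rewrite as (1 − 110/n)^(4n). By the standard limit (1 + x/n)^n → e^x, we have (1 − 110/n)^n → e^(−110), and raising to the 4th power gives e^(−440).
More precisely, ln[(1 − 110/n)^(4n)] = 4n · ln(1 − 110/n) = 4n · (-110/n + O(1/n^2)) = -440 + O(1/n) → -440.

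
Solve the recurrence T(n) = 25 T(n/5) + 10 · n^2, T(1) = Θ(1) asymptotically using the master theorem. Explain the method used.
T(n) = Θ(n^2 log n)

log_5 25 = 2, and f(n) = 10 · n^2 = Θ(n^(log_5 25)). This is Case 2 of the master theorem: T(n) = Θ(f(n) · log n) = Θ(n^2 log n).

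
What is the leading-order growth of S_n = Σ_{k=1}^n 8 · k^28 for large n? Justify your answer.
S_n ~ 8 · n^29 / 29

By integral comparison (Euler-Maclaurin), Σ_{k=1}^n 8 · k^28 = 8 · ∫_0^n x^28 dx + O(n^28) = 8 · n^29/29 + O(n^28). (Equivalently, Faulhaber's formula gives the same leading term.)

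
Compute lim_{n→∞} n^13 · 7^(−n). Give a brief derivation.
lim = 0

Exponentials with base > 1 dominate every fixed polynomial: for any fixed c, n^c / 7^n → 0 as n → ∞ (e.g. by the ratio test, or by writing 7^n = e^(n ln 7) and noting e^(n ln 7) / n^c → ∞). Hence n^13 · 7^(−n) = n^13 / 7^n → 0.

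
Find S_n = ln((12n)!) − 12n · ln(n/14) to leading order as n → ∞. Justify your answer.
S_n ~ 12n · (ln 168 − 1) + O(ln n)

Stirling: ln((12n)!) = 12n ln(12n) − 12n + O(ln n).
  S_n = 12n ln(12n) − 12n − 12n ln(n/14) + O(ln n)
      = 12n ln(12n) − 12n ln n + 12n ln 14 − 12n + O(ln n)
      = 12n ln 12 + 12n ln 14 − 12n + O(ln n)
      = 12n (ln 168 − 1) + O(ln n).
Numerically ln(168) − 1 ≈ 4.1240.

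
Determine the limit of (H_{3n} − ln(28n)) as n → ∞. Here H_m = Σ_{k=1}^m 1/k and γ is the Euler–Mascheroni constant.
lim = ln(3/28) + γ

By Euler-Maclaurin, H_m = ln m + γ + O(1/m). So
  H_{3n} − ln(28n) = ln(3n) + γ − ln(28n) + O(1/n)
                       = ln(3/28) + γ + O(1/n).
Hence the limit is ln(3/28) + γ.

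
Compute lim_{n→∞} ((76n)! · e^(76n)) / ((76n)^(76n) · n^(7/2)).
lim = 0

Stirling: (76n)! ~ sqrt(2π·76n) · (76n/e)^(76n). Hence
  (76n)! · e^(76n) / (76n)^(76n) ~ sqrt(2π·76n).
Dividing by n^(7/2): sqrt(2π·76n) / n^(7/2) = sqrt(2π·76) · n^((1−7)/2), so the expression behaves like sqrt(2π·76) · n^((1−7)/2) → 0.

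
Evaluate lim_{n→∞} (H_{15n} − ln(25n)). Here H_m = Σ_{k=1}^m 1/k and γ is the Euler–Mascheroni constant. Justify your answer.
lim = ln(3/5) + γ

By Euler-Maclaurin, H_m = ln m + γ + O(1/m). So
  H_{15n} − ln(25n) = ln(15n) + γ − ln(25n) + O(1/n)
                       = ln(15/25) + γ + O(1/n).
Hence the limit is ln(15/25) + γ (= ln(3/5)).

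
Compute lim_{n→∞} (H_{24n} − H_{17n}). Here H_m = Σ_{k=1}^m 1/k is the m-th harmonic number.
lim = ln(24/17)

Euler-Maclaurin gives H_m = ln m + γ + 1/(2m) + O(1/m^2). The γ and O(1/m) terms cancel in the difference:
  H_{24n} − H_{17n} = ln(24n) − ln(17n) + O(1/n) = ln(24/17) + O(1/n).
Hence the limit is ln(24/17).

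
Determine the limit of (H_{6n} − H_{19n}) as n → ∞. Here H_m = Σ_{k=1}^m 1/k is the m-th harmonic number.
lim = ln(6/19)

Euler-Maclaurin gives H_m = ln m + γ + 1/(2m) + O(1/m^2). The γ and O(1/m) terms cancel in the difference:
  H_{6n} − H_{19n} = ln(6n) − ln(19n) + O(1/n) = ln(6/19) + O(1/n).
Hence the limit is ln(6/19).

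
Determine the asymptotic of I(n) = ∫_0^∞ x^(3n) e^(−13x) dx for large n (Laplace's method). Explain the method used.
I(n) ~ (sqrt(2π·3n) / 13) · (3n/(13e))^(3n)

Write the integrand as exp(3n ln x − 13x) and set f(x) = 3n ln x − 13x. Then f'(x) = 3n/x − 13 = 0 at x* = 3n/13, and f''(x*) = −3n/x*^2 = −13^2/(3n). Laplace's method (interior maximum) gives
  I(n) ~ e^(f(x*)) · sqrt(2π / |f''(x*)|)
        = exp(3n ln(3n/13) − 3n) · sqrt(2π · 3n / 13^2)
        = (3n/13)^(3n) e^(−3n) · sqrt(2π·3n) / 13
        = (sqrt(2π·3n) / 13) · (3n/(13e))^(3n).
This matches Γ(3n+1)/13^(3n+1) with Stirling applied to Γ.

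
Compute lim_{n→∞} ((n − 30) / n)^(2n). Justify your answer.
lim = e^(−60)

Rewrite as (1 − 30/n)^(2n). By the standard limit (1 + x/n)^n → e^x, we have (1 − 30/n)^n → e^(−30), and raising to the 2nd power gives e^(−60).
More precisely, ln[(1 − 30/n)^(2n)] = 2n · ln(1 − 30/n) = 2n · (-30/n + O(1/n^2)) = -60 + O(1/n) → -60.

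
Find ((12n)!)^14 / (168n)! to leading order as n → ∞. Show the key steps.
((12n)!)^14/(168n)! ~ ((2π·12n)^(13/2) / sqrt(14)) · 14^(−14·12n)  →  0

Write N = 12n. Stirling: N! ~ sqrt(2π N)(N/e)^N and (14N)! ~ sqrt(2π·14N)·(14N/e)^(14N).
  (N!)^14/(14N)! ~ (2π N)^(14/2) (N/e)^(14N) / [sqrt(2π·14N) (14N/e)^(14N)]
     = (2π N)^(14/2) / sqrt(2π·14N) · (N/(14N))^(14N)
     = (2π N)^((14−1)/2) / sqrt(14) · 14^(−14N).
Since 14^14 > 1, the factor 14^(−14N) decays exponentially, so the ratio → 0. Substituting N = 12n gives the stated form.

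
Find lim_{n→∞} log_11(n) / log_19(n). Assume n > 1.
lim = ln(19) / ln(11) = log_11(19)

Change of base: log_11(n) = ln n / ln 11 and log_19(n) = ln n / ln 19. The ratio is (ln n / ln 11) · (ln 19 / ln n) = ln 19 / ln 11, a constant independent of n. So the limit is ln 19 / ln 11 = log_11(19).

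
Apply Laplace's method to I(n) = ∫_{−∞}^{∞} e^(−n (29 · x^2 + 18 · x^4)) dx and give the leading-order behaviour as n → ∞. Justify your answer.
I(n) ~ sqrt(π/(29n))

φ(x) = 29 · x^2 + 18 · x^4 has its unique global minimum at x* = 0 (since φ'(x) = 58x + 72x^3 = 0 only at x = 0 for real x with both coefficients positive, and φ → ∞ as |x| → ∞). At x* = 0, φ(0) = 0 and φ''(0) = 58. Laplace's method then gives
  I(n) ~ sqrt(2π / (n · φ''(0))) · e^(−n φ(0)) = sqrt(2π / (58n)) = sqrt(π/(29n)).
The 18 · x^4 term contributes only at subleading order (an O(1/n) relative correction).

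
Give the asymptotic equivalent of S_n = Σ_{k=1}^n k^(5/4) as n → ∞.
S_n ~ (4/9) · n^(9/4)

Integral comparison: Σ_{k=1}^n k^(5/4) = ∫_0^n x^(5/4) dx + O(n^(5/4)). The integral is n^(1 + 5/4) / (1 + 5/4) = n^((5+4)/4) / ((5+4)/4) = (4/9) · n^(9/4).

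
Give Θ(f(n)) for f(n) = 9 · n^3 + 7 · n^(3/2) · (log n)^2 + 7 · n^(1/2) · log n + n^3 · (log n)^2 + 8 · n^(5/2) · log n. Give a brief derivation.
f(n) ∈ Θ(n^3 · (log n)^2)

Compare the terms by growth order. For large n, n^a · (log n)^b dominates n^a' · (log n)^b' iff a > a', or (a = a' and b > b'). Ranking the 5 terms shows the dominant one is n^3 · (log n)^2. Hence f(n) ∈ Θ(n^3 · (log n)^2).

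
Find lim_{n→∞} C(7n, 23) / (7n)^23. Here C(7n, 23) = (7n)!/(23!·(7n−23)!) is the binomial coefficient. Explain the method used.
lim = 1/23! = 1/25852016738884976640000

With N = 7n → ∞: C(N, 23) / N^23 = [N(N−1)…(N−22)] / (23! · N^23) = (1/23!) · 1 · (1 − 1/(7n)) · … · (1 − 22/(7n)). Each factor → 1 as N → ∞, so the limit is 1/23! = 1/25852016738884976640000.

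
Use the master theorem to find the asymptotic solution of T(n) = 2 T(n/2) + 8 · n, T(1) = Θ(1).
T(n) = Θ(n log n)

log_2 2 = 1, and f(n) = 8 · n = Θ(n^(log_2 2)). This is Case 2 of the master theorem: T(n) = Θ(f(n) · log n) = Θ(n log n).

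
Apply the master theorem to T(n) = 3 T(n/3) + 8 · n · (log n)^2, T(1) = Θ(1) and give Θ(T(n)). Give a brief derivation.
T(n) = Θ(n · (log n)^3)

Here log_3 3 = 1 and f(n) = 8 · n · (log n)^2 = Θ(n^(log_3 3) · (log n)^2). This is the extended Case 2 of the master theorem (f matches the critical exponent up to log factors), giving T(n) = Θ(n^(log_3 3) · (log n)^(2+1)) = Θ(n · (log n)^3).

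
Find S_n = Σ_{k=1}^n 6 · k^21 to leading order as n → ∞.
S_n ~ 3 · n^22 / 11

By integral comparison (Euler-Maclaurin), Σ_{k=1}^n 6 · k^21 = 6 · ∫_0^n x^21 dx + O(n^21) = 6 · n^22/22 = 3 · n^22 / 11 + O(n^21). (Equivalently, Faulhaber's formula gives the same leading term.)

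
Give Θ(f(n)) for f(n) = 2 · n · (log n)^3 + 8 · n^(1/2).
f(n) ∈ Θ(n · (log n)^3)

Compare the terms by growth order. For large n, n^a · (log n)^b dominates n^a' · (log n)^b' iff a > a', or (a = a' and b > b'). Ranking the 2 terms shows the dominant one is 2 · n · (log n)^3. Hence f(n) ∈ Θ(n · (log n)^3).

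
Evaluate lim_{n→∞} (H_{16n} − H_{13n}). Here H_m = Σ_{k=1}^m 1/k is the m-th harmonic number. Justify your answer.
lim = ln(16/13)

Euler-Maclaurin gives H_m = ln m + γ + 1/(2m) + O(1/m^2). The γ and O(1/m) terms cancel in the difference:
  H_{16n} − H_{13n} = ln(16n) − ln(13n) + O(1/n) = ln(16/13) + O(1/n).
Hence the limit is ln(16/13).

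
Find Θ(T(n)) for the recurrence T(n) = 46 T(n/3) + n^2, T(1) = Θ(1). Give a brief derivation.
T(n) = Θ(n^(log_3 46))

Master theorem: compare f(n) = n^2 to n^(log_3 46) where log_3 46 ≈ 3.485. Since 2 < log_3 46, we have f(n) = O(n^(log_3 46 − ε)) for some ε > 0 — Case 1. Hence T(n) = Θ(n^(log_3 46)).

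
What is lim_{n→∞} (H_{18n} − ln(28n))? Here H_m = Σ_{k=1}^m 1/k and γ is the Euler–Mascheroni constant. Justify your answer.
lim = ln(9/14) + γ

By Euler-Maclaurin, H_m = ln m + γ + O(1/m). So
  H_{18n} − ln(28n) = ln(18n) + γ − ln(28n) + O(1/n)
                       = ln(18/28) + γ + O(1/n).
Hence the limit is ln(18/28) + γ (= ln(9/14)).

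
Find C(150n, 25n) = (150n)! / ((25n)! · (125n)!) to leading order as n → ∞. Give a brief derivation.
C(150n, 25n) ~ (46656/3125)^(25n) · sqrt(3/(5π·25n))

Write N = 25n. Apply Stirling to each factorial:
  (6N)! ~ sqrt(2π·6N) · (6N/e)^(6N),
  N! ~ sqrt(2π N) · (N/e)^N,
  (5N)! ~ sqrt(2π·5N) · (5N/e)^(5N).
The exponential factors combine to (6N)^(6N) / (N^N · (5N)^(5N)) = 6^(6N)/5^(5N) = (6^6/5^5)^N = (46656/3125)^N.
The square-root prefactors combine to sqrt(2π·6N) / (sqrt(2π N)·sqrt(2π·5N)) = sqrt(6 / (2π·5·N)) = sqrt(3/(5π·25n)).
Substituting N = 25n: C(150n, 25n) ~ (46656/3125)^(25n) · sqrt(3/(5π·25n)).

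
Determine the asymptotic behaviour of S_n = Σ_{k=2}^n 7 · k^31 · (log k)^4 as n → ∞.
S_n ~ 7 · n^32 · (log n)^4 / 32

By integral comparison, S_n = ∫_1^n 7 · x^31 · (log x)^4 dx + O(n^31 · (log n)^4). For the integral, the leading term of ∫_1^n x^31 (log x)^4 dx is n^32/32 · (log n)^4 (by repeated integration by parts; each step lowers the log-exponent and produces a relatively O(1/log n) correction). Hence S_n ~ 7 · n^32 · (log n)^4 / 32.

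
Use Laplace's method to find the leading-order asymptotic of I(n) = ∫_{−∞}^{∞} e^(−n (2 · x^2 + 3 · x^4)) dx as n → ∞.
I(n) ~ sqrt(π/(2n))

φ(x) = 2 · x^2 + 3 · x^4 has its unique global minimum at x* = 0 (since φ'(x) = 4x + 12x^3 = 0 only at x = 0 for real x with both coefficients positive, and φ → ∞ as |x| → ∞). At x* = 0, φ(0) = 0 and φ''(0) = 4. Laplace's method then gives
  I(n) ~ sqrt(2π / (n · φ''(0))) · e^(−n φ(0)) = sqrt(2π / (4n)) = sqrt(π/(2n)).
The 3 · x^4 term contributes only at subleading order (an O(1/n) relative correction).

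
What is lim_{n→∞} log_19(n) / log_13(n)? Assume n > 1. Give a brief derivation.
lim = ln(13) / ln(19) = log_19(13)

Change of base: log_19(n) = ln n / ln 19 and log_13(n) = ln n / ln 13. The ratio is (ln n / ln 19) · (ln 13 / ln n) = ln 13 / ln 19, a constant independent of n. So the limit is ln 13 / ln 19 = log_19(13).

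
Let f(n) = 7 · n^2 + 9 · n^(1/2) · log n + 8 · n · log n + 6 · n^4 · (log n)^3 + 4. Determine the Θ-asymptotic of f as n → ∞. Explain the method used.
f(n) ∈ Θ(n^4 · (log n)^3)

Compare the terms by growth order. For large n, n^a · (log n)^b dominates n^a' · (log n)^b' iff a > a', or (a = a' and b > b'). Ranking the 5 terms shows the dominant one is 6 · n^4 · (log n)^3. Hence f(n) ∈ Θ(n^4 · (log n)^3).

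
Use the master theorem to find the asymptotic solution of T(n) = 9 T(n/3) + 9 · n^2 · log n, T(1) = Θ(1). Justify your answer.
T(n) = Θ(n^2 · (log n)^2)

Here log_3 9 = 2 and f(n) = 9 · n^2 · log n = Θ(n^(log_3 9) · (log n)^1). This is the extended Case 2 of the master theorem (f matches the critical exponent up to log factors), giving T(n) = Θ(n^(log_3 9) · (log n)^(1+1)) = Θ(n^2 · (log n)^2).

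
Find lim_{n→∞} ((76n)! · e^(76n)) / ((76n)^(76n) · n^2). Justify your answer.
lim = 0

Stirling: (76n)! ~ sqrt(2π·76n) · (76n/e)^(76n). Hence
  (76n)! · e^(76n) / (76n)^(76n) ~ sqrt(2π·76n).
Dividing by n^2: sqrt(2π·76n) / n^2 = sqrt(2π·76) · n^((1−4)/2), so the expression behaves like sqrt(2π·76) · n^((1−4)/2) → 0.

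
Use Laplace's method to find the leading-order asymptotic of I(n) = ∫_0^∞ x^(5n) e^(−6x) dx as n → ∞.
I(n) ~ (sqrt(2π·5n) / 6) · (5n/(6e))^(5n)

Write the integrand as exp(5n ln x − 6x) and set f(x) = 5n ln x − 6x. Then f'(x) = 5n/x − 6 = 0 at x* = 5n/6, and f''(x*) = −5n/x*^2 = −6^2/(5n). Laplace's method (interior maximum) gives
  I(n) ~ e^(f(x*)) · sqrt(2π / |f''(x*)|)
        = exp(5n ln(5n/6) − 5n) · sqrt(2π · 5n / 6^2)
        = (5n/6)^(5n) e^(−5n) · sqrt(2π·5n) / 6
        = (sqrt(2π·5n) / 6) · (5n/(6e))^(5n).
This matches Γ(5n+1)/6^(5n+1) with Stirling applied to Γ.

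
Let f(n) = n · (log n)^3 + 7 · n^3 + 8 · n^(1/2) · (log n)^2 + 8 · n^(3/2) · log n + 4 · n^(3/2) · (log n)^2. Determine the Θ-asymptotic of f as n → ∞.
f(n) ∈ Θ(n^3)

Compare the terms by growth order. For large n, n^a · (log n)^b dominates n^a' · (log n)^b' iff a > a', or (a = a' and b > b'). Ranking the 5 terms shows the dominant one is 7 · n^3. Hence f(n) ∈ Θ(n^3).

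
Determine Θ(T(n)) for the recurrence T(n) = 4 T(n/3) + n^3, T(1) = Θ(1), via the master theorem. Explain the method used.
T(n) = Θ(n^3)

log_3 4 ≈ 1.262. f(n) = n^3 dominates n^(log_3 4) since 3 > 1.262, and the regularity condition a·f(n/b) = 4·(n/3)^3 = (4/27)·n^3 ≤ c·f(n) holds with c = 4/27 ≈ 0.148 < 1. So this is Case 3: T(n) = Θ(f(n)) = Θ(n^3).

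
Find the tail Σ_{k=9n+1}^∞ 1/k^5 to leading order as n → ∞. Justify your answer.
Σ_{k>9n} 1/k^5 ~ 1/(4 · (9n)^4)

Compare to the integral: ∫_{9n}^∞ x^(−5) dx = [−x^(−4)/4]_{9n}^∞ = 1/((5−1)·(9n)^4). Euler-Maclaurin then gives
  Σ_{k>9n} 1/k^5 = ∫_{9n}^∞ dx/x^5 − 1/(2·(9n)^5) + O(1/(9n)^6).
(Equivalently this is ζ(5) − Σ_{k≤9n} 1/k^5.)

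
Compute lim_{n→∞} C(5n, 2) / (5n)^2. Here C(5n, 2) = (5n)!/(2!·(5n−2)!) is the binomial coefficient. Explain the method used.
lim = 1/2! = 1/2

With N = 5n → ∞: C(N, 2) / N^2 = [N(N−1)…(N−1)] / (2! · N^2) = (1/2!) · 1 · (1 − 1/(5n)). Each factor → 1 as N → ∞, so the limit is 1/2! = 1/2.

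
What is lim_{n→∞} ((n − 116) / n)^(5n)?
lim = e^(−580)

Rewrite as (1 − 116/n)^(5n). By the standard limit (1 + x/n)^n → e^x, we have (1 − 116/n)^n → e^(−116), and raising to the 5th power gives e^(−580).
More precisely, ln[(1 − 116/n)^(5n)] = 5n · ln(1 − 116/n) = 5n · (-116/n + O(1/n^2)) = -580 + O(1/n) → -580.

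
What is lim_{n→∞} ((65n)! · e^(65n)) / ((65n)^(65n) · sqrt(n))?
lim = sqrt(2π·65)

Stirling: (65n)! ~ sqrt(2π·65n) · (65n/e)^(65n). Hence
  (65n)! · e^(65n) / (65n)^(65n) ~ sqrt(2π·65n).
Dividing by sqrt(n): sqrt(2π·65n) / sqrt(n) = sqrt(2π·65) · n^((1−1)/2), so the limit is sqrt(2π·65).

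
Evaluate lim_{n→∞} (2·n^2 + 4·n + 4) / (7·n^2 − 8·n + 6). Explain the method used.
lim = 2/7

For large n the leading n^2 terms dominate both numerator and denominator. Dividing top and bottom by n^2, every other term tends to 0, leaving 2/7.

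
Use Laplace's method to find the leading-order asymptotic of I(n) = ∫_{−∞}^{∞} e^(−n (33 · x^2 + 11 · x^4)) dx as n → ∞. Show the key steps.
I(n) ~ sqrt(π/(33n))

φ(x) = 33 · x^2 + 11 · x^4 has its unique global minimum at x* = 0 (since φ'(x) = 66x + 44x^3 = 0 only at x = 0 for real x with both coefficients positive, and φ → ∞ as |x| → ∞). At x* = 0, φ(0) = 0 and φ''(0) = 66. Laplace's method then gives
  I(n) ~ sqrt(2π / (n · φ''(0))) · e^(−n φ(0)) = sqrt(2π / (66n)) = sqrt(π/(33n)).
The 11 · x^4 term contributes only at subleading order (an O(1/n) relative correction).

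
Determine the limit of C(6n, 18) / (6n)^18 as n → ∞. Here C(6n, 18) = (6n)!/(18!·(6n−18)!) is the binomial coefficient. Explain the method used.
lim = 1/18! = 1/6402373705728000

With N = 6n → ∞: C(N, 18) / N^18 = [N(N−1)…(N−17)] / (18! · N^18) = (1/18!) · 1 · (1 − 1/(6n)) · … · (1 − 17/(6n)). Each factor → 1 as N → ∞, so the limit is 1/18! = 1/6402373705728000.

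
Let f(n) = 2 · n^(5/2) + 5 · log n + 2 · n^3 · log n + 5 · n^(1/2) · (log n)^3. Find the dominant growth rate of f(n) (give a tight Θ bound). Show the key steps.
f(n) ∈ Θ(n^3 · log n)

Compare the terms by growth order. For large n, n^a · (log n)^b dominates n^a' · (log n)^b' iff a > a', or (a = a' and b > b'). Ranking the 4 terms shows the dominant one is 2 · n^3 · log n. Hence f(n) ∈ Θ(n^3 · log n).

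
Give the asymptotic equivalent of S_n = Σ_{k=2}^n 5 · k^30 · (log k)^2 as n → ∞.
S_n ~ 5 · n^31 · (log n)^2 / 31

By integral comparison, S_n = ∫_1^n 5 · x^30 · (log x)^2 dx + O(n^30 · (log n)^2). For the integral, the leading term of ∫_1^n x^30 (log x)^2 dx is n^31/31 · (log n)^2 (by repeated integration by parts; each step lowers the log-exponent and produces a relatively O(1/log n) correction). Hence S_n ~ 5 · n^31 · (log n)^2 / 31.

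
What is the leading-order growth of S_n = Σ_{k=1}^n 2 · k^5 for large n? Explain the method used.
S_n ~ n^6 / 3

By integral comparison (Euler-Maclaurin), Σ_{k=1}^n 2 · k^5 = 2 · ∫_0^n x^5 dx + O(n^5) = 2 · n^6/6 = n^6 / 3 + O(n^5). (Equivalently, Faulhaber's formula gives the same leading term.)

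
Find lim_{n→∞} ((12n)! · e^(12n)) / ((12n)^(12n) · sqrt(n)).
lim = sqrt(2π·12)

Stirling: (12n)! ~ sqrt(2π·12n) · (12n/e)^(12n). Hence
  (12n)! · e^(12n) / (12n)^(12n) ~ sqrt(2π·12n).
Dividing by sqrt(n): sqrt(2π·12n) / sqrt(n) = sqrt(2π·12) · n^((1−1)/2), so the limit is sqrt(2π·12).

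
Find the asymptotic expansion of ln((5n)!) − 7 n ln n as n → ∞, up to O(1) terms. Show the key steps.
ln((5n)!) − 7 n ln n = −2 n ln n + 5(ln 5 − 1) n + (1/2) ln(2π·5n) + O(1/n)

Stirling: ln((5n)!) = 5n ln(5n) − 5n + (1/2) ln(2π·5n) + O(1/n).
Expand 5n ln(5n) = 5n (ln n + ln 5) = 5n ln n + 5n ln 5.
Subtract 7n ln n: leading term is (5 − 7) n ln n = −2 n ln n. The next term is 5n ln 5 − 5n = 5(ln 5 − 1) n. Then the (1/2) ln(2π·5n) correction.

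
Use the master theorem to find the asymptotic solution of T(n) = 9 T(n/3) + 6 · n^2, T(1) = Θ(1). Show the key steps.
T(n) = Θ(n^2 log n)

log_3 9 = 2, and f(n) = 6 · n^2 = Θ(n^(log_3 9)). This is Case 2 of the master theorem: T(n) = Θ(f(n) · log n) = Θ(n^2 log n).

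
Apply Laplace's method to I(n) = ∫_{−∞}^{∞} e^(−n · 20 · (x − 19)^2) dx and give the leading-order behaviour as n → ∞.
I(n) = sqrt(π/(20n))

Here φ(x) = 20 · (x − 19)^2 has its unique minimum at x* = 19 with φ(x*) = 0 and φ''(x*) = 40. Laplace's method gives
  I(n) ~ e^(−n φ(x*)) · sqrt(2π / (n · φ''(x*))) = sqrt(2π / (40n)) = sqrt(π/(20n)).
This is exact: substituting u = (x − 19)·sqrt(20n) gives I(n) = (1/sqrt(20n)) ∫_{−∞}^{∞} e^(−u^2) du = sqrt(π/(20n)).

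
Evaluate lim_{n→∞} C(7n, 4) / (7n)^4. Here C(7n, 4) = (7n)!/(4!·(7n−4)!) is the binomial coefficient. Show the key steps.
lim = 1/4! = 1/24

With N = 7n → ∞: C(N, 4) / N^4 = [N(N−1)…(N−3)] / (4! · N^4) = (1/4!) · 1 · (1 − 1/(7n)) · (1 − 2/(7n)) · (1 − 3/(7n)). Each factor → 1 as N → ∞, so the limit is 1/4! = 1/24.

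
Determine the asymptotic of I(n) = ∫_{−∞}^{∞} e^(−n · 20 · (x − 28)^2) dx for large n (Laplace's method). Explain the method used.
I(n) = sqrt(π/(20n))

Here φ(x) = 20 · (x − 28)^2 has its unique minimum at x* = 28 with φ(x*) = 0 and φ''(x*) = 40. Laplace's method gives
  I(n) ~ e^(−n φ(x*)) · sqrt(2π / (n · φ''(x*))) = sqrt(2π / (40n)) = sqrt(π/(20n)).
This is exact: substituting u = (x − 28)·sqrt(20n) gives I(n) = (1/sqrt(20n)) ∫_{−∞}^{∞} e^(−u^2) du = sqrt(π/(20n)).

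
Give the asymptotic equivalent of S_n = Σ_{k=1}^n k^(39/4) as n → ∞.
S_n ~ (4/43) · n^(43/4)

Integral comparison: Σ_{k=1}^n k^(39/4) = ∫_0^n x^(39/4) dx + O(n^(39/4)). The integral is n^(1 + 39/4) / (1 + 39/4) = n^((39+4)/4) / ((39+4)/4) = (4/43) · n^(43/4).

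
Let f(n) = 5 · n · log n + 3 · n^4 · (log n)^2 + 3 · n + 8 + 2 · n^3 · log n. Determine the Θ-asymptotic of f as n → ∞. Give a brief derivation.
f(n) ∈ Θ(n^4 · (log n)^2)

Compare the terms by growth order. For large n, n^a · (log n)^b dominates n^a' · (log n)^b' iff a > a', or (a = a' and b > b'). Ranking the 5 terms shows the dominant one is 3 · n^4 · (log n)^2. Hence f(n) ∈ Θ(n^4 · (log n)^2).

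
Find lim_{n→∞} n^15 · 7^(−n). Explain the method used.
lim = 0

Exponentials with base > 1 dominate every fixed polynomial: for any fixed c, n^c / 7^n → 0 as n → ∞ (e.g. by the ratio test, or by writing 7^n = e^(n ln 7) and noting e^(n ln 7) / n^c → ∞). Hence n^15 · 7^(−n) = n^15 / 7^n → 0.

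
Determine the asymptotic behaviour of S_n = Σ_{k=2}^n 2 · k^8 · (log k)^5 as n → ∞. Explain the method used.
S_n ~ 2 · n^9 · (log n)^5 / 9

By integral comparison, S_n = ∫_1^n 2 · x^8 · (log x)^5 dx + O(n^8 · (log n)^5). For the integral, the leading term of ∫_1^n x^8 (log x)^5 dx is n^9/9 · (log n)^5 (by repeated integration by parts; each step lowers the log-exponent and produces a relatively O(1/log n) correction). Hence S_n ~ 2 · n^9 · (log n)^5 / 9.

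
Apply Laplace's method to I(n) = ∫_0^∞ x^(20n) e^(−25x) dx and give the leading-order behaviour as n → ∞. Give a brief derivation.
I(n) ~ (sqrt(2π·20n) / 25) · (20n/(25e))^(20n)

Write the integrand as exp(20n ln x − 25x) and set f(x) = 20n ln x − 25x. Then f'(x) = 20n/x − 25 = 0 at x* = 20n/25, and f''(x*) = −20n/x*^2 = −25^2/(20n). Laplace's method (interior maximum) gives
  I(n) ~ e^(f(x*)) · sqrt(2π / |f''(x*)|)
        = exp(20n ln(20n/25) − 20n) · sqrt(2π · 20n / 25^2)
        = (20n/25)^(20n) e^(−20n) · sqrt(2π·20n) / 25
        = (sqrt(2π·20n) / 25) · (20n/(25e))^(20n).
This matches Γ(20n+1)/25^(20n+1) with Stirling applied to Γ.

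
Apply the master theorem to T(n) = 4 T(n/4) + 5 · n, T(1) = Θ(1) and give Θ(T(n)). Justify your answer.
T(n) = Θ(n log n)

log_4 4 = 1, and f(n) = 5 · n = Θ(n^(log_4 4)). This is Case 2 of the master theorem: T(n) = Θ(f(n) · log n) = Θ(n log n).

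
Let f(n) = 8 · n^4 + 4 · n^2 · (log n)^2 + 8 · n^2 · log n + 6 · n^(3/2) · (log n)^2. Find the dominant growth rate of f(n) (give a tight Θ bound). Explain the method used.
f(n) ∈ Θ(n^4)

Compare the terms by growth order. For large n, n^a · (log n)^b dominates n^a' · (log n)^b' iff a > a', or (a = a' and b > b'). Ranking the 4 terms shows the dominant one is 8 · n^4. Hence f(n) ∈ Θ(n^4).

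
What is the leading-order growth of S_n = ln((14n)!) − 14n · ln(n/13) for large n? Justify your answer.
S_n ~ 14n · (ln 182 − 1) + O(ln n)

Stirling: ln((14n)!) = 14n ln(14n) − 14n + O(ln n).
  S_n = 14n ln(14n) − 14n − 14n ln(n/13) + O(ln n)
      = 14n ln(14n) − 14n ln n + 14n ln 13 − 14n + O(ln n)
      = 14n ln 14 + 14n ln 13 − 14n + O(ln n)
      = 14n (ln 182 − 1) + O(ln n).
Numerically ln(182) − 1 ≈ 4.2040.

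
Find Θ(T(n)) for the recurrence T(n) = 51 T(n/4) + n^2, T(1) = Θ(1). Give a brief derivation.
T(n) = Θ(n^(log_4 51))

Master theorem: compare f(n) = n^2 to n^(log_4 51) where log_4 51 ≈ 2.836. Since 2 < log_4 51, we have f(n) = O(n^(log_4 51 − ε)) for some ε > 0 — Case 1. Hence T(n) = Θ(n^(log_4 51)).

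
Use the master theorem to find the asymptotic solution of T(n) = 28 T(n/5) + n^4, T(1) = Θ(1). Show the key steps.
T(n) = Θ(n^4)

log_5 28 ≈ 2.070. f(n) = n^4 dominates n^(log_5 28) since 4 > 2.070, and the regularity condition a·f(n/b) = 28·(n/5)^4 = (28/625)·n^4 ≤ c·f(n) holds with c = 28/625 ≈ 0.0448 < 1. So this is Case 3: T(n) = Θ(f(n)) = Θ(n^4).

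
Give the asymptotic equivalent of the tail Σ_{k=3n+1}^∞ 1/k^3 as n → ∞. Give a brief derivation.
Σ_{k>3n} 1/k^3 ~ 1/(2 · (3n)^2)

Compare to the integral: ∫_{3n}^∞ x^(−3) dx = [−x^(−2)/2]_{3n}^∞ = 1/((3−1)·(3n)^2). Euler-Maclaurin then gives
  Σ_{k>3n} 1/k^3 = ∫_{3n}^∞ dx/x^3 − 1/(2·(3n)^3) + O(1/(3n)^4).
(Equivalently this is ζ(3) − Σ_{k≤3n} 1/k^3.)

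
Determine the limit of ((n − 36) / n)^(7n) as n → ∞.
lim = e^(−252)

Rewrite as (1 − 36/n)^(7n). By the standard limit (1 + x/n)^n → e^x, we have (1 − 36/n)^n → e^(−36), and raising to the 7th power gives e^(−252).
More precisely, ln[(1 − 36/n)^(7n)] = 7n · ln(1 − 36/n) = 7n · (-36/n + O(1/n^2)) = -252 + O(1/n) → -252.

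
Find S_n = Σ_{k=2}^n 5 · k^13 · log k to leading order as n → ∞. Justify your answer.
S_n ~ 5 · n^14 log n / 14 − 5 · n^14 / 196

By integral comparison, S_n = ∫_1^n 5 · x^13 · log x dx + O(n^13 · log n). For the integral, ∫ x^13 log x dx = n^14 log n / 14 − n^14/196 (integration by parts). Hence S_n ~ 5 · n^14 log n / 14 − 5 · n^14 / 196.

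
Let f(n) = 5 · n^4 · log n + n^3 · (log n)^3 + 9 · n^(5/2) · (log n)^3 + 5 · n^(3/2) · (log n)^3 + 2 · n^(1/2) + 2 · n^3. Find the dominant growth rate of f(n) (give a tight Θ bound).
f(n) ∈ Θ(n^4 · log n)

Compare the terms by growth order. For large n, n^a · (log n)^b dominates n^a' · (log n)^b' iff a > a', or (a = a' and b > b'). Ranking the 6 terms shows the dominant one is 5 · n^4 · log n. Hence f(n) ∈ Θ(n^4 · log n).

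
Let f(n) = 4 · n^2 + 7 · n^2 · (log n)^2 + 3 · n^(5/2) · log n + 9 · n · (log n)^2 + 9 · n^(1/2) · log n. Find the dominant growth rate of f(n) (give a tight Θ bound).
f(n) ∈ Θ(n^(5/2) · log n)

Compare the terms by growth order. For large n, n^a · (log n)^b dominates n^a' · (log n)^b' iff a > a', or (a = a' and b > b'). Ranking the 5 terms shows the dominant one is 3 · n^(5/2) · log n. Hence f(n) ∈ Θ(n^(5/2) · log n).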